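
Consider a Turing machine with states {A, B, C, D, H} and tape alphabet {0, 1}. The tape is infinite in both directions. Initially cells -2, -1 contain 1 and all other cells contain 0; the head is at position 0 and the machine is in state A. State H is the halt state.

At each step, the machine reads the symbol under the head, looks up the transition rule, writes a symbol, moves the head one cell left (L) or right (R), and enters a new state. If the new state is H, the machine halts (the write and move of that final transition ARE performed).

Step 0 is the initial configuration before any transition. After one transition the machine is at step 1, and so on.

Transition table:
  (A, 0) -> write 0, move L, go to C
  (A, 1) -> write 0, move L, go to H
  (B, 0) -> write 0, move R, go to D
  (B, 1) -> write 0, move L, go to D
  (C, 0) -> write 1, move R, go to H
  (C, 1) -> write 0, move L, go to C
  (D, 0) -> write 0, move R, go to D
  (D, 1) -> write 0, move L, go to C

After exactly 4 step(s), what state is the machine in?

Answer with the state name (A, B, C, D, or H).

Answer: H

Derivation:
Step 1: in state A at pos 0, read 0 -> (A,0)->write 0,move L,goto C. Now: state=C, head=-1, tape[-3..1]=01100 (head:   ^)
Step 2: in state C at pos -1, read 1 -> (C,1)->write 0,move L,goto C. Now: state=C, head=-2, tape[-3..1]=01000 (head:  ^)
Step 3: in state C at pos -2, read 1 -> (C,1)->write 0,move L,goto C. Now: state=C, head=-3, tape[-4..1]=000000 (head:  ^)
Step 4: in state C at pos -3, read 0 -> (C,0)->write 1,move R,goto H. Now: state=H, head=-2, tape[-4..1]=010000 (head:   ^)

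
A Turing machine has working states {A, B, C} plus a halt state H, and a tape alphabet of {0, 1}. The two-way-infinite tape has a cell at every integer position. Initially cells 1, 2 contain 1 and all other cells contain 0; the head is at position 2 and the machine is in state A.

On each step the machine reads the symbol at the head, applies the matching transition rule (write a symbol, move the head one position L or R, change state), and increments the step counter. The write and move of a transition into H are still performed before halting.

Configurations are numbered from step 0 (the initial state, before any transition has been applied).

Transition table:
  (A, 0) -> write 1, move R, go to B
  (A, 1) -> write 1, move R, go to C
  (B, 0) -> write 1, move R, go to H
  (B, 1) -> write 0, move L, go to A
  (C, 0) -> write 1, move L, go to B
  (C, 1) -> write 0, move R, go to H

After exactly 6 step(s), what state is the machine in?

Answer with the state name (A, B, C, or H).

Answer: A

Derivation:
Step 1: in state A at pos 2, read 1 -> (A,1)->write 1,move R,goto C. Now: state=C, head=3, tape[0..4]=01100 (head:    ^)
Step 2: in state C at pos 3, read 0 -> (C,0)->write 1,move L,goto B. Now: state=B, head=2, tape[0..4]=01110 (head:   ^)
Step 3: in state B at pos 2, read 1 -> (B,1)->write 0,move L,goto A. Now: state=A, head=1, tape[0..4]=01010 (head:  ^)
Step 4: in state A at pos 1, read 1 -> (A,1)->write 1,move R,goto C. Now: state=C, head=2, tape[0..4]=01010 (head:   ^)
Step 5: in state C at pos 2, read 0 -> (C,0)->write 1,move L,goto B. Now: state=B, head=1, tape[0..4]=01110 (head:  ^)
Step 6: in state B at pos 1, read 1 -> (B,1)->write 0,move L,goto A. Now: state=A, head=0, tape[-1..4]=000110 (head:  ^)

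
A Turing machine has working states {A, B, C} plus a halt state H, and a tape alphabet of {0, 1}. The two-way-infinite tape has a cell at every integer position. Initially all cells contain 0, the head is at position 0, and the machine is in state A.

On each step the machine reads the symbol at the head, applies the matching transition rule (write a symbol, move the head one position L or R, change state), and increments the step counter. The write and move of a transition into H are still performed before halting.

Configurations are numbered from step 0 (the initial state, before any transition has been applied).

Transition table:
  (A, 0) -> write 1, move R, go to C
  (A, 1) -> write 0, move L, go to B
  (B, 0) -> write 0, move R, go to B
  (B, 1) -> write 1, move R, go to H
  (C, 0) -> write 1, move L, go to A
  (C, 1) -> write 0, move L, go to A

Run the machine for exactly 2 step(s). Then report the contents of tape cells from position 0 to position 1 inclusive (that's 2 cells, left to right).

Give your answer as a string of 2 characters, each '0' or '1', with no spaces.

Step 1: in state A at pos 0, read 0 -> (A,0)->write 1,move R,goto C. Now: state=C, head=1, tape[-1..2]=0100 (head:   ^)
Step 2: in state C at pos 1, read 0 -> (C,0)->write 1,move L,goto A. Now: state=A, head=0, tape[-1..2]=0110 (head:  ^)

Answer: 11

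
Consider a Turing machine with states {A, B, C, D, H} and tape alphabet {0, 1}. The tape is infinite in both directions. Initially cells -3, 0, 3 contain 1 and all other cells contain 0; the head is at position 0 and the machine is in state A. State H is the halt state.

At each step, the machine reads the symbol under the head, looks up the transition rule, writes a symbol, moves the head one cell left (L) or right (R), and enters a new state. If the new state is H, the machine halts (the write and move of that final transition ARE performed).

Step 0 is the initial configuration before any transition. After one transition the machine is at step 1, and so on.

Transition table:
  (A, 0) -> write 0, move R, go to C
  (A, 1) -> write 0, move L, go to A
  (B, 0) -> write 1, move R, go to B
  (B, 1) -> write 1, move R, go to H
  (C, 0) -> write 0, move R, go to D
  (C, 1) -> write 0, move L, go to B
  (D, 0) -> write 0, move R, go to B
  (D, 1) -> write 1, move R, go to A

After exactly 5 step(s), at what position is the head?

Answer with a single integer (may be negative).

Answer: 3

Derivation:
Step 1: in state A at pos 0, read 1 -> (A,1)->write 0,move L,goto A. Now: state=A, head=-1, tape[-4..4]=010000010 (head:    ^)
Step 2: in state A at pos -1, read 0 -> (A,0)->write 0,move R,goto C. Now: state=C, head=0, tape[-4..4]=010000010 (head:     ^)
Step 3: in state C at pos 0, read 0 -> (C,0)->write 0,move R,goto D. Now: state=D, head=1, tape[-4..4]=010000010 (head:      ^)
Step 4: in state D at pos 1, read 0 -> (D,0)->write 0,move R,goto B. Now: state=B, head=2, tape[-4..4]=010000010 (head:       ^)
Step 5: in state B at pos 2, read 0 -> (B,0)->write 1,move R,goto B. Now: state=B, head=3, tape[-4..4]=010000110 (head:        ^)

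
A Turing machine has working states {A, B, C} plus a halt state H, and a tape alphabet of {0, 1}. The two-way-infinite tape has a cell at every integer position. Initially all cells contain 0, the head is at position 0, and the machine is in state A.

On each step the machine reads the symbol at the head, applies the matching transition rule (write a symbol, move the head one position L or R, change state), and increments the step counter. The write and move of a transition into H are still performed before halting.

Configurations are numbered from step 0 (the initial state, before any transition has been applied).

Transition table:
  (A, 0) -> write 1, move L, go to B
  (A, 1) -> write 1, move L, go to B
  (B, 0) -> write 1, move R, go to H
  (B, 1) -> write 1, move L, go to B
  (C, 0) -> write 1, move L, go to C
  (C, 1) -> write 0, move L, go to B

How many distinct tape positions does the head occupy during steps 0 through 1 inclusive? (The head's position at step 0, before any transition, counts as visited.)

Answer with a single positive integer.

Answer: 2

Derivation:
Step 1: in state A at pos 0, read 0 -> (A,0)->write 1,move L,goto B. Now: state=B, head=-1, tape[-2..1]=0010 (head:  ^)
Head positions at steps 0..1: starting at 0, distinct positions visited = {-1, 0} -> 2 position(s)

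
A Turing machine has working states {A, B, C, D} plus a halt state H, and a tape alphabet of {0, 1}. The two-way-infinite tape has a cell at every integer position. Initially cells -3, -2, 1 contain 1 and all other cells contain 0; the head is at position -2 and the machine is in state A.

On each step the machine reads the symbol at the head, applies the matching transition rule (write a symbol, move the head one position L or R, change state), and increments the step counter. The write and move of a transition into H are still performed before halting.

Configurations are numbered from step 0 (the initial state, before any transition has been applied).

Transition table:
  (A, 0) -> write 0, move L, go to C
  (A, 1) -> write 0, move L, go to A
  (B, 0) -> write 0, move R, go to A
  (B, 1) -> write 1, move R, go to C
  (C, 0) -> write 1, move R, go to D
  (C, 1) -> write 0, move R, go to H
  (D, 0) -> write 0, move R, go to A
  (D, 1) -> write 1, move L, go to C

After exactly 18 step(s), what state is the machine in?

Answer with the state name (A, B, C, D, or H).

Answer: A

Derivation:
Step 1: in state A at pos -2, read 1 -> (A,1)->write 0,move L,goto A. Now: state=A, head=-3, tape[-4..2]=0100010 (head:  ^)
Step 2: in state A at pos -3, read 1 -> (A,1)->write 0,move L,goto A. Now: state=A, head=-4, tape[-5..2]=00000010 (head:  ^)
Step 3: in state A at pos -4, read 0 -> (A,0)->write 0,move L,goto C. Now: state=C, head=-5, tape[-6..2]=000000010 (head:  ^)
Step 4: in state C at pos -5, read 0 -> (C,0)->write 1,move R,goto D. Now: state=D, head=-4, tape[-6..2]=010000010 (head:   ^)
Step 5: in state D at pos -4, read 0 -> (D,0)->write 0,move R,goto A. Now: state=A, head=-3, tape[-6..2]=010000010 (head:    ^)
Step 6: in state A at pos -3, read 0 -> (A,0)->write 0,move L,goto C. Now: state=C, head=-4, tape[-6..2]=010000010 (head:   ^)
Step 7: in state C at pos -4, read 0 -> (C,0)->write 1,move R,goto D. Now: state=D, head=-3, tape[-6..2]=011000010 (head:    ^)
Step 8: in state D at pos -3, read 0 -> (D,0)->write 0,move R,goto A. Now: state=A, head=-2, tape[-6..2]=011000010 (head:     ^)
Step 9: in state A at pos -2, read 0 -> (A,0)->write 0,move L,goto C. Now: state=C, head=-3, tape[-6..2]=011000010 (head:    ^)
Step 10: in state C at pos -3, read 0 -> (C,0)->write 1,move R,goto D. Now: state=D, head=-2, tape[-6..2]=011100010 (head:     ^)
Step 11: in state D at pos -2, read 0 -> (D,0)->write 0,move R,goto A. Now: state=A, head=-1, tape[-6..2]=011100010 (head:      ^)
Step 12: in state A at pos -1, read 0 -> (A,0)->write 0,move L,goto C. Now: state=C, head=-2, tape[-6..2]=011100010 (head:     ^)
Step 13: in state C at pos -2, read 0 -> (C,0)->write 1,move R,goto D. Now: state=D, head=-1, tape[-6..2]=011110010 (head:      ^)
Step 14: in state D at pos -1, read 0 -> (D,0)->write 0,move R,goto A. Now: state=A, head=0, tape[-6..2]=011110010 (head:       ^)
Step 15: in state A at pos 0, read 0 -> (A,0)->write 0,move L,goto C. Now: state=C, head=-1, tape[-6..2]=011110010 (head:      ^)
Step 16: in state C at pos -1, read 0 -> (C,0)->write 1,move R,goto D. Now: state=D, head=0, tape[-6..2]=011111010 (head:       ^)
Step 17: in state D at pos 0, read 0 -> (D,0)->write 0,move R,goto A. Now: state=A, head=1, tape[-6..2]=011111010 (head:        ^)
Step 18: in state A at pos 1, read 1 -> (A,1)->write 0,move L,goto A. Now: state=A, head=0, tape[-6..2]=011111000 (head:       ^)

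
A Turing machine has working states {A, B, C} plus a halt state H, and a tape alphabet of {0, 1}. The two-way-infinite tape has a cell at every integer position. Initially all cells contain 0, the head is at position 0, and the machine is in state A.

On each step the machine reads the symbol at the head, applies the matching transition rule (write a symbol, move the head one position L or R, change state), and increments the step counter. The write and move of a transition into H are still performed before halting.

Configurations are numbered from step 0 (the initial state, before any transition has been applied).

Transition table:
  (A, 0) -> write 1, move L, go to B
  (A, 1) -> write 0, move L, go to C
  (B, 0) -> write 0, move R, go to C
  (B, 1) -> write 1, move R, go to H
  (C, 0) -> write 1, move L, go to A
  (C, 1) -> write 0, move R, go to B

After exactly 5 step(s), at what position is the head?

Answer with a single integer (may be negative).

Answer: 1

Derivation:
Step 1: in state A at pos 0, read 0 -> (A,0)->write 1,move L,goto B. Now: state=B, head=-1, tape[-2..1]=0010 (head:  ^)
Step 2: in state B at pos -1, read 0 -> (B,0)->write 0,move R,goto C. Now: state=C, head=0, tape[-2..1]=0010 (head:   ^)
Step 3: in state C at pos 0, read 1 -> (C,1)->write 0,move R,goto B. Now: state=B, head=1, tape[-2..2]=00000 (head:    ^)
Step 4: in state B at pos 1, read 0 -> (B,0)->write 0,move R,goto C. Now: state=C, head=2, tape[-2..3]=000000 (head:     ^)
Step 5: in state C at pos 2, read 0 -> (C,0)->write 1,move L,goto A. Now: state=A, head=1, tape[-2..3]=000010 (head:    ^)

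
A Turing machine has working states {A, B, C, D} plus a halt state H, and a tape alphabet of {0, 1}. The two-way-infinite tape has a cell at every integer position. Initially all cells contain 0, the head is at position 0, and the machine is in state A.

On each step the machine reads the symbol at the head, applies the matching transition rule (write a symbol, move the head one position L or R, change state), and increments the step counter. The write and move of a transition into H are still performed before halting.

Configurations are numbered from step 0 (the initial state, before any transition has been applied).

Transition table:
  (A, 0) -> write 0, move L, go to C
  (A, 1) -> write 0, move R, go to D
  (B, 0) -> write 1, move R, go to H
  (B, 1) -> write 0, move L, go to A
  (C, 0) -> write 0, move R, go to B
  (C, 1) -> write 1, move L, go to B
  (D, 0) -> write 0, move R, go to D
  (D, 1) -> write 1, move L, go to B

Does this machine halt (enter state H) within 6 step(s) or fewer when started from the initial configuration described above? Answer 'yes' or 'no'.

Step 1: in state A at pos 0, read 0 -> (A,0)->write 0,move L,goto C. Now: state=C, head=-1, tape[-2..1]=0000 (head:  ^)
Step 2: in state C at pos -1, read 0 -> (C,0)->write 0,move R,goto B. Now: state=B, head=0, tape[-2..1]=0000 (head:   ^)
Step 3: in state B at pos 0, read 0 -> (B,0)->write 1,move R,goto H. Now: state=H, head=1, tape[-2..2]=00100 (head:    ^)
State H reached at step 3; 3 <= 6 -> yes

Answer: yes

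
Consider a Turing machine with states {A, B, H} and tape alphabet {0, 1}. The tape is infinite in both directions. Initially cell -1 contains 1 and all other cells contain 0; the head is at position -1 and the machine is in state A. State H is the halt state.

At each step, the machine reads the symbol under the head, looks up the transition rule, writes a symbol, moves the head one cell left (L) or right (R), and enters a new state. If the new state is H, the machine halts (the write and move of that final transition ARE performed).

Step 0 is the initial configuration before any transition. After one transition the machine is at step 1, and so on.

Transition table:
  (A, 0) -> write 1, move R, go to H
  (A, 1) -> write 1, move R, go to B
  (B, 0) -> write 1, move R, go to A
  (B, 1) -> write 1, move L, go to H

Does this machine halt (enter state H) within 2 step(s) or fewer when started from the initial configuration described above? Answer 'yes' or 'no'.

Step 1: in state A at pos -1, read 1 -> (A,1)->write 1,move R,goto B. Now: state=B, head=0, tape[-2..1]=0100 (head:   ^)
Step 2: in state B at pos 0, read 0 -> (B,0)->write 1,move R,goto A. Now: state=A, head=1, tape[-2..2]=01100 (head:    ^)
After 2 step(s): state = A (not H) -> not halted within 2 -> no

Answer: no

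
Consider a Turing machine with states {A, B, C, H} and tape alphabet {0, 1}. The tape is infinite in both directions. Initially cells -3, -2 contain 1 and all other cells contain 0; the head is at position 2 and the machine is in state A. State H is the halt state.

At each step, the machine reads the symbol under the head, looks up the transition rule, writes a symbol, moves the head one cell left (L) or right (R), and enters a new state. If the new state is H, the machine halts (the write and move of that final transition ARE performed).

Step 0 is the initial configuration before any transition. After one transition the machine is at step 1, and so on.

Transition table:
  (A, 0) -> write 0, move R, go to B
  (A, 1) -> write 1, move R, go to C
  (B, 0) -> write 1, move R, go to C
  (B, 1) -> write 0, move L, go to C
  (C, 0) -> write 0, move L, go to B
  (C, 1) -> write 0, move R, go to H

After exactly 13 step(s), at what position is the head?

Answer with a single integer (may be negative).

Answer: -1

Derivation:
Step 1: in state A at pos 2, read 0 -> (A,0)->write 0,move R,goto B. Now: state=B, head=3, tape[-4..4]=011000000 (head:        ^)
Step 2: in state B at pos 3, read 0 -> (B,0)->write 1,move R,goto C. Now: state=C, head=4, tape[-4..5]=0110000100 (head:         ^)
Step 3: in state C at pos 4, read 0 -> (C,0)->write 0,move L,goto B. Now: state=B, head=3, tape[-4..5]=0110000100 (head:        ^)
Step 4: in state B at pos 3, read 1 -> (B,1)->write 0,move L,goto C. Now: state=C, head=2, tape[-4..5]=0110000000 (head:       ^)
Step 5: in state C at pos 2, read 0 -> (C,0)->write 0,move L,goto B. Now: state=B, head=1, tape[-4..5]=0110000000 (head:      ^)
Step 6: in state B at pos 1, read 0 -> (B,0)->write 1,move R,goto C. Now: state=C, head=2, tape[-4..5]=0110010000 (head:       ^)
Step 7: in state C at pos 2, read 0 -> (C,0)->write 0,move L,goto B. Now: state=B, head=1, tape[-4..5]=0110010000 (head:      ^)
Step 8: in state B at pos 1, read 1 -> (B,1)->write 0,move L,goto C. Now: state=C, head=0, tape[-4..5]=0110000000 (head:     ^)
Step 9: in state C at pos 0, read 0 -> (C,0)->write 0,move L,goto B. Now: state=B, head=-1, tape[-4..5]=0110000000 (head:    ^)
Step 10: in state B at pos -1, read 0 -> (B,0)->write 1,move R,goto C. Now: state=C, head=0, tape[-4..5]=0111000000 (head:     ^)
Step 11: in state C at pos 0, read 0 -> (C,0)->write 0,move L,goto B. Now: state=B, head=-1, tape[-4..5]=0111000000 (head:    ^)
Step 12: in state B at pos -1, read 1 -> (B,1)->write 0,move L,goto C. Now: state=C, head=-2, tape[-4..5]=0110000000 (head:   ^)
Step 13: in state C at pos -2, read 1 -> (C,1)->write 0,move R,goto H. Now: state=H, head=-1, tape[-4..5]=0100000000 (head:    ^)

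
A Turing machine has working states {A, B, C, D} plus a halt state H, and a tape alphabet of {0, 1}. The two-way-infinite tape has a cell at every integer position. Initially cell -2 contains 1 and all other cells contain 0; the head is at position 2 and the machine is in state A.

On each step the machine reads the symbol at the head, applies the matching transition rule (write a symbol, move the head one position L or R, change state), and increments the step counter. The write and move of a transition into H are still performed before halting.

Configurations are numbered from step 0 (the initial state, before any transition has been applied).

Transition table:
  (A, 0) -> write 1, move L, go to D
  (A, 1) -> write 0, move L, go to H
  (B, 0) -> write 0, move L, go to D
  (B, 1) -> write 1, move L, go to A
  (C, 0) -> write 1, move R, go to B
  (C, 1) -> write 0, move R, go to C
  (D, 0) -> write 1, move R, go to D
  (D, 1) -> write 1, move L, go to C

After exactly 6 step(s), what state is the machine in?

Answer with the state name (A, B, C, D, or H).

Answer: B

Derivation:
Step 1: in state A at pos 2, read 0 -> (A,0)->write 1,move L,goto D. Now: state=D, head=1, tape[-3..3]=0100010 (head:     ^)
Step 2: in state D at pos 1, read 0 -> (D,0)->write 1,move R,goto D. Now: state=D, head=2, tape[-3..3]=0100110 (head:      ^)
Step 3: in state D at pos 2, read 1 -> (D,1)->write 1,move L,goto C. Now: state=C, head=1, tape[-3..3]=0100110 (head:     ^)
Step 4: in state C at pos 1, read 1 -> (C,1)->write 0,move R,goto C. Now: state=C, head=2, tape[-3..3]=0100010 (head:      ^)
Step 5: in state C at pos 2, read 1 -> (C,1)->write 0,move R,goto C. Now: state=C, head=3, tape[-3..4]=01000000 (head:       ^)
Step 6: in state C at pos 3, read 0 -> (C,0)->write 1,move R,goto B. Now: state=B, head=4, tape[-3..5]=010000100 (head:        ^)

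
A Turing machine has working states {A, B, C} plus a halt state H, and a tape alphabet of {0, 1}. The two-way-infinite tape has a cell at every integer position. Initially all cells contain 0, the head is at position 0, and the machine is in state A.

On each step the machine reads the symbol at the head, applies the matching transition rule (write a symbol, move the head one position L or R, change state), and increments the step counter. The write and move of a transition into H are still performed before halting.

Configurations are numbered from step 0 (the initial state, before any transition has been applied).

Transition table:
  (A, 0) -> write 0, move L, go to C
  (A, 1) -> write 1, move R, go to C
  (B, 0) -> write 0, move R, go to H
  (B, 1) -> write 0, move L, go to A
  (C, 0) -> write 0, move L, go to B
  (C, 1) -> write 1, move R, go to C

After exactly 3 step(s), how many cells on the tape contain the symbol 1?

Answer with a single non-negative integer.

Answer: 0

Derivation:
Step 1: in state A at pos 0, read 0 -> (A,0)->write 0,move L,goto C. Now: state=C, head=-1, tape[-2..1]=0000 (head:  ^)
Step 2: in state C at pos -1, read 0 -> (C,0)->write 0,move L,goto B. Now: state=B, head=-2, tape[-3..1]=00000 (head:  ^)
Step 3: in state B at pos -2, read 0 -> (B,0)->write 0,move R,goto H. Now: state=H, head=-1, tape[-3..1]=00000 (head:   ^)
No cell contains 1 after step 3 -> 0 cell(s)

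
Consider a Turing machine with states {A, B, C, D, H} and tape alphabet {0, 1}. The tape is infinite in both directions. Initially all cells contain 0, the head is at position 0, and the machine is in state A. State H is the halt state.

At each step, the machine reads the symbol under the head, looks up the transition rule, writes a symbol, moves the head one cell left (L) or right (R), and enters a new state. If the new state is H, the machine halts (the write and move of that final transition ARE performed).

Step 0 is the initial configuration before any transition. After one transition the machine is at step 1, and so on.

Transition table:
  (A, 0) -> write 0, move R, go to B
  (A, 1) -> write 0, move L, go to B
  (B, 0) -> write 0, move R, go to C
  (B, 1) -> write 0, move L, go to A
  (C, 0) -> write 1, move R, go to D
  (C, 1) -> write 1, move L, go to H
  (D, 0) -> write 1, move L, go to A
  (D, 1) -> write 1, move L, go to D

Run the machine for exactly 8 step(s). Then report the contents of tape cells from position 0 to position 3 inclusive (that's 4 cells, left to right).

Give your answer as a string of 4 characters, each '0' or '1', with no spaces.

Step 1: in state A at pos 0, read 0 -> (A,0)->write 0,move R,goto B. Now: state=B, head=1, tape[-1..2]=0000 (head:   ^)
Step 2: in state B at pos 1, read 0 -> (B,0)->write 0,move R,goto C. Now: state=C, head=2, tape[-1..3]=00000 (head:    ^)
Step 3: in state C at pos 2, read 0 -> (C,0)->write 1,move R,goto D. Now: state=D, head=3, tape[-1..4]=000100 (head:     ^)
Step 4: in state D at pos 3, read 0 -> (D,0)->write 1,move L,goto A. Now: state=A, head=2, tape[-1..4]=000110 (head:    ^)
Step 5: in state A at pos 2, read 1 -> (A,1)->write 0,move L,goto B. Now: state=B, head=1, tape[-1..4]=000010 (head:   ^)
Step 6: in state B at pos 1, read 0 -> (B,0)->write 0,move R,goto C. Now: state=C, head=2, tape[-1..4]=000010 (head:    ^)
Step 7: in state C at pos 2, read 0 -> (C,0)->write 1,move R,goto D. Now: state=D, head=3, tape[-1..4]=000110 (head:     ^)
Step 8: in state D at pos 3, read 1 -> (D,1)->write 1,move L,goto D. Now: state=D, head=2, tape[-1..4]=000110 (head:    ^)

Answer: 0011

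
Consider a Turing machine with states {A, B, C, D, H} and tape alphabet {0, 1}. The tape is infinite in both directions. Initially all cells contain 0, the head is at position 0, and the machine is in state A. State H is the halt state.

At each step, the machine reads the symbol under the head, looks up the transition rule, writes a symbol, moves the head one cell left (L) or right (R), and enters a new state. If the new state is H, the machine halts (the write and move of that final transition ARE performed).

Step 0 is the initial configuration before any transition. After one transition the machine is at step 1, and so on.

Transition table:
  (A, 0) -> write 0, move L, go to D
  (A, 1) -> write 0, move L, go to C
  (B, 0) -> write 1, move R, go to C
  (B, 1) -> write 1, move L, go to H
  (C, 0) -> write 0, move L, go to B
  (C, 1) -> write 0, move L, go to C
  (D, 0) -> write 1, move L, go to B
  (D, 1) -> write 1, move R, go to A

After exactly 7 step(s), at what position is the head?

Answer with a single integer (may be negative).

Step 1: in state A at pos 0, read 0 -> (A,0)->write 0,move L,goto D. Now: state=D, head=-1, tape[-2..1]=0000 (head:  ^)
Step 2: in state D at pos -1, read 0 -> (D,0)->write 1,move L,goto B. Now: state=B, head=-2, tape[-3..1]=00100 (head:  ^)
Step 3: in state B at pos -2, read 0 -> (B,0)->write 1,move R,goto C. Now: state=C, head=-1, tape[-3..1]=01100 (head:   ^)
Step 4: in state C at pos -1, read 1 -> (C,1)->write 0,move L,goto C. Now: state=C, head=-2, tape[-3..1]=01000 (head:  ^)
Step 5: in state C at pos -2, read 1 -> (C,1)->write 0,move L,goto C. Now: state=C, head=-3, tape[-4..1]=000000 (head:  ^)
Step 6: in state C at pos -3, read 0 -> (C,0)->write 0,move L,goto B. Now: state=B, head=-4, tape[-5..1]=0000000 (head:  ^)
Step 7: in state B at pos -4, read 0 -> (B,0)->write 1,move R,goto C. Now: state=C, head=-3, tape[-5..1]=0100000 (head:   ^)

Answer: -3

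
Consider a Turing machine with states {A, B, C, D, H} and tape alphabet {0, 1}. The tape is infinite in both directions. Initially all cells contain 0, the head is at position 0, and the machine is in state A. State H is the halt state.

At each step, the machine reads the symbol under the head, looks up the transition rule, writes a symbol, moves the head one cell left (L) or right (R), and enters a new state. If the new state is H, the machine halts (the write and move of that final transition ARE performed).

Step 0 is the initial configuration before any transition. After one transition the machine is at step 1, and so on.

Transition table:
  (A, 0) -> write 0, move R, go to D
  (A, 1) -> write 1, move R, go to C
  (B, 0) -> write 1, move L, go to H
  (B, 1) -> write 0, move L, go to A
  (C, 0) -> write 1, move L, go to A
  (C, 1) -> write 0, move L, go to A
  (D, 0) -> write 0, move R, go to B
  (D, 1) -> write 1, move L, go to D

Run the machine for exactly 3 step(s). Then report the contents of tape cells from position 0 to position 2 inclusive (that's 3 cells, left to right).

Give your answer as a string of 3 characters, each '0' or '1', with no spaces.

Step 1: in state A at pos 0, read 0 -> (A,0)->write 0,move R,goto D. Now: state=D, head=1, tape[-1..2]=0000 (head:   ^)
Step 2: in state D at pos 1, read 0 -> (D,0)->write 0,move R,goto B. Now: state=B, head=2, tape[-1..3]=00000 (head:    ^)
Step 3: in state B at pos 2, read 0 -> (B,0)->write 1,move L,goto H. Now: state=H, head=1, tape[-1..3]=00010 (head:   ^)

Answer: 001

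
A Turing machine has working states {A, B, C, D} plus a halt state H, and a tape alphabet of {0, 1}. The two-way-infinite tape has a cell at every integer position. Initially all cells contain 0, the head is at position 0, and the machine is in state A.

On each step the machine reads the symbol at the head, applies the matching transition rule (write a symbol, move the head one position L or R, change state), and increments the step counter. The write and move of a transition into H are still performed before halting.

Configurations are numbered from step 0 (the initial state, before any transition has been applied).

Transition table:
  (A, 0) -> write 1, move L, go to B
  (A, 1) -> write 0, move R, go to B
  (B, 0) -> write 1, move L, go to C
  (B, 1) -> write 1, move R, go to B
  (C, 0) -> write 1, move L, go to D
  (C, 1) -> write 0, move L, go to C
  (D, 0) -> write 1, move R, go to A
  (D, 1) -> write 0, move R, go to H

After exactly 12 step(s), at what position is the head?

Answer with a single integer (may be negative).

Answer: -2

Derivation:
Step 1: in state A at pos 0, read 0 -> (A,0)->write 1,move L,goto B. Now: state=B, head=-1, tape[-2..1]=0010 (head:  ^)
Step 2: in state B at pos -1, read 0 -> (B,0)->write 1,move L,goto C. Now: state=C, head=-2, tape[-3..1]=00110 (head:  ^)
Step 3: in state C at pos -2, read 0 -> (C,0)->write 1,move L,goto D. Now: state=D, head=-3, tape[-4..1]=001110 (head:  ^)
Step 4: in state D at pos -3, read 0 -> (D,0)->write 1,move R,goto A. Now: state=A, head=-2, tape[-4..1]=011110 (head:   ^)
Step 5: in state A at pos -2, read 1 -> (A,1)->write 0,move R,goto B. Now: state=B, head=-1, tape[-4..1]=010110 (head:    ^)
Step 6: in state B at pos -1, read 1 -> (B,1)->write 1,move R,goto B. Now: state=B, head=0, tape[-4..1]=010110 (head:     ^)
Step 7: in state B at pos 0, read 1 -> (B,1)->write 1,move R,goto B. Now: state=B, head=1, tape[-4..2]=0101100 (head:      ^)
Step 8: in state B at pos 1, read 0 -> (B,0)->write 1,move L,goto C. Now: state=C, head=0, tape[-4..2]=0101110 (head:     ^)
Step 9: in state C at pos 0, read 1 -> (C,1)->write 0,move L,goto C. Now: state=C, head=-1, tape[-4..2]=0101010 (head:    ^)
Step 10: in state C at pos -1, read 1 -> (C,1)->write 0,move L,goto C. Now: state=C, head=-2, tape[-4..2]=0100010 (head:   ^)
Step 11: in state C at pos -2, read 0 -> (C,0)->write 1,move L,goto D. Now: state=D, head=-3, tape[-4..2]=0110010 (head:  ^)
Step 12: in state D at pos -3, read 1 -> (D,1)->write 0,move R,goto H. Now: state=H, head=-2, tape[-4..2]=0010010 (head:   ^)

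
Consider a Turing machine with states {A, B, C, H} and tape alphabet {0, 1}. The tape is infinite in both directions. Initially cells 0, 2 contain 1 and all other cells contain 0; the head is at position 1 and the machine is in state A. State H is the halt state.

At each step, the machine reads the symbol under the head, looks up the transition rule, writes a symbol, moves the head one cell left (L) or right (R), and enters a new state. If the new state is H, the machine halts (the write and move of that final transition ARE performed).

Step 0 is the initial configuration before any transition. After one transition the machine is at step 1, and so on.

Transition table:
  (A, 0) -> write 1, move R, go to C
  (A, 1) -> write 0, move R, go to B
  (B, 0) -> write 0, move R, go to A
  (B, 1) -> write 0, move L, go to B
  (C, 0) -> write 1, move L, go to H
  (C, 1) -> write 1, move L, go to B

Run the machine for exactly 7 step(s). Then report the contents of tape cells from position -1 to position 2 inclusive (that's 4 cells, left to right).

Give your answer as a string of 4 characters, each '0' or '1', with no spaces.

Step 1: in state A at pos 1, read 0 -> (A,0)->write 1,move R,goto C. Now: state=C, head=2, tape[-1..3]=01110 (head:    ^)
Step 2: in state C at pos 2, read 1 -> (C,1)->write 1,move L,goto B. Now: state=B, head=1, tape[-1..3]=01110 (head:   ^)
Step 3: in state B at pos 1, read 1 -> (B,1)->write 0,move L,goto B. Now: state=B, head=0, tape[-1..3]=01010 (head:  ^)
Step 4: in state B at pos 0, read 1 -> (B,1)->write 0,move L,goto B. Now: state=B, head=-1, tape[-2..3]=000010 (head:  ^)
Step 5: in state B at pos -1, read 0 -> (B,0)->write 0,move R,goto A. Now: state=A, head=0, tape[-2..3]=000010 (head:   ^)
Step 6: in state A at pos 0, read 0 -> (A,0)->write 1,move R,goto C. Now: state=C, head=1, tape[-2..3]=001010 (head:    ^)
Step 7: in state C at pos 1, read 0 -> (C,0)->write 1,move L,goto H. Now: state=H, head=0, tape[-2..3]=001110 (head:   ^)

Answer: 0111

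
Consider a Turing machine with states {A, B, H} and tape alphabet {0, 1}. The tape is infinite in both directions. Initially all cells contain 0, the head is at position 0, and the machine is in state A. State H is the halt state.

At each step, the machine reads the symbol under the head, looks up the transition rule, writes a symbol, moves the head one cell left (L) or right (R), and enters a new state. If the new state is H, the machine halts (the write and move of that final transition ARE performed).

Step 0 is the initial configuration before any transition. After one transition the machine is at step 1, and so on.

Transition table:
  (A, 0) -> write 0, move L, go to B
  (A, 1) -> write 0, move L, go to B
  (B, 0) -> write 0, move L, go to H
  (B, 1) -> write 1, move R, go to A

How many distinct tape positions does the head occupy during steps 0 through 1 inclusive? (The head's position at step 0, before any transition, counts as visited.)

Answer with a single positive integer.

Step 1: in state A at pos 0, read 0 -> (A,0)->write 0,move L,goto B. Now: state=B, head=-1, tape[-2..1]=0000 (head:  ^)
Head positions at steps 0..1: starting at 0, distinct positions visited = {-1, 0} -> 2 position(s)

Answer: 2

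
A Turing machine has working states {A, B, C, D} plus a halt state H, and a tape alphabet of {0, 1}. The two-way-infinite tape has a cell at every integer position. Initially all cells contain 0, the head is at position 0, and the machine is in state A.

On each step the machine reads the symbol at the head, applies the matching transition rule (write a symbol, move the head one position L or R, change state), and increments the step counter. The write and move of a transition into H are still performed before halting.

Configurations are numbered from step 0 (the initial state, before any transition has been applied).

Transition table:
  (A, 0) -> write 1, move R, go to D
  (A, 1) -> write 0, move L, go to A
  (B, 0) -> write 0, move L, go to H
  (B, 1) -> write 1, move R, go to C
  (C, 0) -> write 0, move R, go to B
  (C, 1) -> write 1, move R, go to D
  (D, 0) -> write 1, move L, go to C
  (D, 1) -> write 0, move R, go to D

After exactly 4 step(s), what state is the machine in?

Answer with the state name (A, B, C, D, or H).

Step 1: in state A at pos 0, read 0 -> (A,0)->write 1,move R,goto D. Now: state=D, head=1, tape[-1..2]=0100 (head:   ^)
Step 2: in state D at pos 1, read 0 -> (D,0)->write 1,move L,goto C. Now: state=C, head=0, tape[-1..2]=0110 (head:  ^)
Step 3: in state C at pos 0, read 1 -> (C,1)->write 1,move R,goto D. Now: state=D, head=1, tape[-1..2]=0110 (head:   ^)
Step 4: in state D at pos 1, read 1 -> (D,1)->write 0,move R,goto D. Now: state=D, head=2, tape[-1..3]=01000 (head:    ^)

Answer: D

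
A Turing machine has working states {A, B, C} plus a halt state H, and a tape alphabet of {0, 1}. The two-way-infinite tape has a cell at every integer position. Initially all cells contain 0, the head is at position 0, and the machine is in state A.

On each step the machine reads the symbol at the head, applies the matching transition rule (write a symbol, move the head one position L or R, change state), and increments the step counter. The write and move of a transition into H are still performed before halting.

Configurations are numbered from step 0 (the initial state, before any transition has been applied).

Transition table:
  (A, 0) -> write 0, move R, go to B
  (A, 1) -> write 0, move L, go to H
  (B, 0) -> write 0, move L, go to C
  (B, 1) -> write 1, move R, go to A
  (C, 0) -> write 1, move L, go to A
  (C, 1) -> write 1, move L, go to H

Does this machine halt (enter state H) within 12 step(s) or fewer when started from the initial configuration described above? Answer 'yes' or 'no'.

Step 1: in state A at pos 0, read 0 -> (A,0)->write 0,move R,goto B. Now: state=B, head=1, tape[-1..2]=0000 (head:   ^)
Step 2: in state B at pos 1, read 0 -> (B,0)->write 0,move L,goto C. Now: state=C, head=0, tape[-1..2]=0000 (head:  ^)
Step 3: in state C at pos 0, read 0 -> (C,0)->write 1,move L,goto A. Now: state=A, head=-1, tape[-2..2]=00100 (head:  ^)
Step 4: in state A at pos -1, read 0 -> (A,0)->write 0,move R,goto B. Now: state=B, head=0, tape[-2..2]=00100 (head:   ^)
Step 5: in state B at pos 0, read 1 -> (B,1)->write 1,move R,goto A. Now: state=A, head=1, tape[-2..2]=00100 (head:    ^)
Step 6: in state A at pos 1, read 0 -> (A,0)->write 0,move R,goto B. Now: state=B, head=2, tape[-2..3]=001000 (head:     ^)
Step 7: in state B at pos 2, read 0 -> (B,0)->write 0,move L,goto C. Now: state=C, head=1, tape[-2..3]=001000 (head:    ^)
Step 8: in state C at pos 1, read 0 -> (C,0)->write 1,move L,goto A. Now: state=A, head=0, tape[-2..3]=001100 (head:   ^)
Step 9: in state A at pos 0, read 1 -> (A,1)->write 0,move L,goto H. Now: state=H, head=-1, tape[-2..3]=000100 (head:  ^)
State H reached at step 9; 9 <= 12 -> yes

Answer: yes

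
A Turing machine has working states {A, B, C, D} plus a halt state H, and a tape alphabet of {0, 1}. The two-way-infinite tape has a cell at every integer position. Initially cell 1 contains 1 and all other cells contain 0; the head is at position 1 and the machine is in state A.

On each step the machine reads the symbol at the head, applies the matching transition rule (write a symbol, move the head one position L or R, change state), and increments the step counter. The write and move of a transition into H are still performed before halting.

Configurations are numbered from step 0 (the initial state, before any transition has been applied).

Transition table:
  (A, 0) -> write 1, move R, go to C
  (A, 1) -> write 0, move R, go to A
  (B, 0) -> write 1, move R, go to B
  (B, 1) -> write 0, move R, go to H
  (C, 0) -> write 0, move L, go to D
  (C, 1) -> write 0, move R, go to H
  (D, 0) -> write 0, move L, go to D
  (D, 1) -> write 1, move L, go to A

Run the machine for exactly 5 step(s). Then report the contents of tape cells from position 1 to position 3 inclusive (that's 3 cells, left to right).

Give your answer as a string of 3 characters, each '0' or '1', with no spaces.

Step 1: in state A at pos 1, read 1 -> (A,1)->write 0,move R,goto A. Now: state=A, head=2, tape[0..3]=0000 (head:   ^)
Step 2: in state A at pos 2, read 0 -> (A,0)->write 1,move R,goto C. Now: state=C, head=3, tape[0..4]=00100 (head:    ^)
Step 3: in state C at pos 3, read 0 -> (C,0)->write 0,move L,goto D. Now: state=D, head=2, tape[0..4]=00100 (head:   ^)
Step 4: in state D at pos 2, read 1 -> (D,1)->write 1,move L,goto A. Now: state=A, head=1, tape[0..4]=00100 (head:  ^)
Step 5: in state A at pos 1, read 0 -> (A,0)->write 1,move R,goto C. Now: state=C, head=2, tape[0..4]=01100 (head:   ^)

Answer: 110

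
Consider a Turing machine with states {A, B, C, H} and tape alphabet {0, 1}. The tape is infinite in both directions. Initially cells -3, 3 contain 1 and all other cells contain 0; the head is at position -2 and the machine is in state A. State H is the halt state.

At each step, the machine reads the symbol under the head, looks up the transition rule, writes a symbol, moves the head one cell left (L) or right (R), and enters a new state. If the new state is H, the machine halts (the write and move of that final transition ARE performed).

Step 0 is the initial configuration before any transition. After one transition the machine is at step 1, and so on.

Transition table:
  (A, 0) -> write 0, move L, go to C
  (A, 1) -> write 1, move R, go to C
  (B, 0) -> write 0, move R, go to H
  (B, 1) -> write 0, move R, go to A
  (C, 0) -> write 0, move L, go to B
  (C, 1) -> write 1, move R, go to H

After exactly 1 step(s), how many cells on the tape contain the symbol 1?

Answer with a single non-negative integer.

Answer: 2

Derivation:
Step 1: in state A at pos -2, read 0 -> (A,0)->write 0,move L,goto C. Now: state=C, head=-3, tape[-4..4]=010000010 (head:  ^)
Cells containing 1 after step 1: {-3, 3} -> 2 cell(s)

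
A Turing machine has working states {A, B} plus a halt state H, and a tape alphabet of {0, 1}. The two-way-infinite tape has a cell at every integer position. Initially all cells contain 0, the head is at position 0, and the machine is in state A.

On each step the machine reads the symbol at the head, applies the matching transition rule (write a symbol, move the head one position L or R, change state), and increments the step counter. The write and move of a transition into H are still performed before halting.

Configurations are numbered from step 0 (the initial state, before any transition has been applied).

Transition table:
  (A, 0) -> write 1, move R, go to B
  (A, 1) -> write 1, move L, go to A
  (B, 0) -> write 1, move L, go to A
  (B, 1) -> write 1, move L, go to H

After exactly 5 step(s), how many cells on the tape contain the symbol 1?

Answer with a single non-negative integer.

Step 1: in state A at pos 0, read 0 -> (A,0)->write 1,move R,goto B. Now: state=B, head=1, tape[-1..2]=0100 (head:   ^)
Step 2: in state B at pos 1, read 0 -> (B,0)->write 1,move L,goto A. Now: state=A, head=0, tape[-1..2]=0110 (head:  ^)
Step 3: in state A at pos 0, read 1 -> (A,1)->write 1,move L,goto A. Now: state=A, head=-1, tape[-2..2]=00110 (head:  ^)
Step 4: in state A at pos -1, read 0 -> (A,0)->write 1,move R,goto B. Now: state=B, head=0, tape[-2..2]=01110 (head:   ^)
Step 5: in state B at pos 0, read 1 -> (B,1)->write 1,move L,goto H. Now: state=H, head=-1, tape[-2..2]=01110 (head:  ^)
Cells containing 1 after step 5: {-1, 0, 1} -> 3 cell(s)

Answer: 3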